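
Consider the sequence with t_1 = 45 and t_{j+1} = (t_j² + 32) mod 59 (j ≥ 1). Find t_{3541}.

53

We have t_1 = 45,  t_2 = 51,  t_3 = 37,  t_4 = 44,  t_5 = 21,  t_6 = 1,  t_7 = 33,  t_8 = 0,  t_9 = 32,  t_{10} = 53,  t_{11} = 9,  t_{12} = 54,  t_{13} = 57,  t_{14} = 36,  t_{15} = 30,  t_{16} = 47,  t_{17} = 58,  t_{18} = 33.
Since t_{18} = t_7 = 33, the sequence is eventually periodic: after a pre-period of length 6 it cycles with period 11.
For j ≥ 7, t_j depends only on (j - 7) mod 11. (3541 - 7) mod 11 = 3, so t_{3541} = t_{10} = 53.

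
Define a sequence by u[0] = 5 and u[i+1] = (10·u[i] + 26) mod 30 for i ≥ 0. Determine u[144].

Listing terms: u[0] = 5, u[1] = 16, u[2] = 6, u[3] = 26, u[4] = 16.
Since u[4] = u[1] = 16, the sequence is eventually periodic: after a pre-period of length 1 it cycles with period 3.
For i ≥ 1, u[i] depends only on (i - 1) mod 3. (144 - 1) mod 3 = 2, so u[144] = u[3] = 26.

26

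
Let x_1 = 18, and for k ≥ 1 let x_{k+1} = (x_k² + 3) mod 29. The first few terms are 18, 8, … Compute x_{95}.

We have x_1 = 18; x_2 = 8; x_3 = 9; x_4 = 26; x_5 = 12; x_6 = 2; x_7 = 7; x_8 = 23; x_9 = 10; x_{10} = 16; x_{11} = 27; x_{12} = 7.
Since x_{12} = x_7 = 7, the sequence is eventually periodic: after a pre-period of length 6 it cycles with period 5.
For k ≥ 7, x_k depends only on (k - 7) mod 5. (95 - 7) mod 5 = 3, so x_{95} = x_{10} = 16.

16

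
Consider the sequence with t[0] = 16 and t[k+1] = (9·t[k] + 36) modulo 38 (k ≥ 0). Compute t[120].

We have t[0] = 16, t[1] = 28, t[2] = 22, t[3] = 6, t[4] = 14, t[5] = 10, t[6] = 12, t[7] = 30, t[8] = 2, t[9] = 16.
The sequence repeats with period 9.
(120 - 0) mod 9 = 3, so t[120] = t[3] = 6.

6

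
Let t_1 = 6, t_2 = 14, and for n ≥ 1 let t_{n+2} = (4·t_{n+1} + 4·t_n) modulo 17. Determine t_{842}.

Listing terms: t_1 = 6,  t_2 = 14,  t_3 = 12,  t_4 = 2,  t_5 = 5,  t_6 = 11,  t_7 = 13,  t_8 = 11,  t_9 = 11,  t_{10} = 3,  t_{11} = 5,  t_{12} = 15,  t_{13} = 12,  t_{14} = 6,  t_{15} = 4,  t_{16} = 6,  t_{17} = 6,  t_{18} = 14.
Since (t_{17}, t_{18}) = (t_1, t_2) = (6, 14) (two consecutive terms determine the rest), the sequence is periodic with period 16.
So t_{842} = t_{1 + ((842-1) mod 16)} = t_{10} = 3.

3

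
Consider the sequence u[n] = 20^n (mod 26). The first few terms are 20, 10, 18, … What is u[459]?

Computing terms: u[1] = 20,  u[2] = 10,  u[3] = 18,  u[4] = 22,  u[5] = 24,  u[6] = 12,  u[7] = 6,  u[8] = 16,  u[9] = 8,  u[10] = 4,  u[11] = 2,  u[12] = 14,  u[13] = 20.
The sequence repeats with period 12.
(459 - 1) mod 12 = 2, so u[459] = u[3] = 18.

18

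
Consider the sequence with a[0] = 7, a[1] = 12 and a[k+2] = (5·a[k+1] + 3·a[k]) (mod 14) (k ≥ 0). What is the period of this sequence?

3

We have a[0] = 7, a[1] = 12, a[2] = 11, a[3] = 7, a[4] = 12.
The sequence repeats with period 3.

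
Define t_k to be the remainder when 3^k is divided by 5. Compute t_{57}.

3

t_0 = 1, t_1 = 3, t_2 = 4, t_3 = 2, t_4 = 1.
The sequence repeats with period 4.
So t_{57} = t_{0 + ((57-0) mod 4)} = t_1 = 3.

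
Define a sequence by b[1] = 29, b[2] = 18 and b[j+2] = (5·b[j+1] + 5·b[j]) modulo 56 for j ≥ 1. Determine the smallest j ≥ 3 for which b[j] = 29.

We have b[1] = 29; b[2] = 18; b[3] = 11; b[4] = 33; b[5] = 52; b[6] = 33; b[7] = 33; b[8] = 50; b[9] = 23; b[10] = 29; b[11] = 36; b[12] = 45; b[13] = 13; b[14] = 10; b[15] = 3; b[16] = 9; b[17] = 4; b[18] = 9; b[19] = 9; b[20] = 34; b[21] = 47; b[22] = 13; b[23] = 20; b[24] = 53; b[25] = 29; b[26] = 18.
Since (b[25], b[26]) = (b[1], b[2]) = (29, 18) (two consecutive terms determine the rest), the sequence is periodic with period 24.
The value 29 first appears (with j ≥ 3) at b[10].

10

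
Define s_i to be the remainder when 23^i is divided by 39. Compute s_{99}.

s_1 = 23, s_2 = 22, s_3 = 38, s_4 = 16, s_5 = 17, s_6 = 1, s_7 = 23.
Since s_7 = s_1 = 23, the sequence is periodic with period 6.
(99 - 1) mod 6 = 2, so s_{99} = s_3 = 38.

38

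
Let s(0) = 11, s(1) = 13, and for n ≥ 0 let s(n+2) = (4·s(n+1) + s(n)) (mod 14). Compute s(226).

7

We have s(0) = 11,  s(1) = 13,  s(2) = 7,  s(3) = 13,  s(4) = 3,  s(5) = 11,  s(6) = 5,  s(7) = 3,  s(8) = 3,  s(9) = 1,  s(10) = 7,  s(11) = 1,  s(12) = 11,  s(13) = 3,  s(14) = 9,  s(15) = 11,  s(16) = 11,  s(17) = 13.
The sequence repeats with period 16.
So s(226) = s(0 + ((226-0) mod 16)) = s(2) = 7.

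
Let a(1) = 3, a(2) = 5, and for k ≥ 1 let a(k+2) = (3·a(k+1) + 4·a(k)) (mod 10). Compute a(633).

7

Computing terms: a(1) = 3; a(2) = 5; a(3) = 7; a(4) = 1; a(5) = 1; a(6) = 7; a(7) = 5; a(8) = 3; a(9) = 9; a(10) = 9; a(11) = 3; a(12) = 5.
The sequence repeats with period 10.
So a(633) = a(1 + ((633-1) mod 10)) = a(3) = 7.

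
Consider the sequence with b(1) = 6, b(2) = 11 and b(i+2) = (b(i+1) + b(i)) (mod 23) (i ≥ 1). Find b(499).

10

Listing terms: b(1) = 6; b(2) = 11; b(3) = 17; b(4) = 5; b(5) = 22; b(6) = 4; b(7) = 3; b(8) = 7; b(9) = 10; b(10) = 17; b(11) = 4; b(12) = 21; b(13) = 2; b(14) = 0; b(15) = 2; b(16) = 2; b(17) = 4; b(18) = 6; b(19) = 10; b(20) = 16; b(21) = 3; b(22) = 19; b(23) = 22; b(24) = 18; b(25) = 17; b(26) = 12; b(27) = 6; b(28) = 18; b(29) = 1; b(30) = 19; b(31) = 20; b(32) = 16; b(33) = 13; b(34) = 6; b(35) = 19; b(36) = 2; b(37) = 21; b(38) = 0; b(39) = 21; b(40) = 21; b(41) = 19; b(42) = 17; b(43) = 13; b(44) = 7; b(45) = 20; b(46) = 4; b(47) = 1; b(48) = 5; b(49) = 6; b(50) = 11.
The sequence repeats with period 48.
(499 - 1) mod 48 = 18, so b(499) = b(19) = 10.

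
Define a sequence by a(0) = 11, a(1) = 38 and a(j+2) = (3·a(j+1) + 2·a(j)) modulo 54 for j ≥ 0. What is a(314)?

10

We have a(0) = 11; a(1) = 38; a(2) = 28; a(3) = 52; a(4) = 50; a(5) = 38; a(6) = 52; a(7) = 16; a(8) = 44; a(9) = 2; a(10) = 40; a(11) = 16; a(12) = 20; a(13) = 38; a(14) = 46; a(15) = 52; a(16) = 32; a(17) = 38; a(18) = 16; a(19) = 16; a(20) = 26; a(21) = 2; a(22) = 4; a(23) = 16; a(24) = 2; a(25) = 38; a(26) = 10; a(27) = 52; a(28) = 14; a(29) = 38; a(30) = 34; a(31) = 16; a(32) = 8; a(33) = 2; a(34) = 22; a(35) = 16; a(36) = 38; a(37) = 38; a(38) = 28.
Since (a(37), a(38)) = (a(1), a(2)) = (38, 28) (two consecutive terms determine the rest), the sequence is eventually periodic: after a pre-period of length 1 it cycles with period 36.
For j ≥ 1, a(j) depends only on (j - 1) mod 36. (314 - 1) mod 36 = 25, so a(314) = a(26) = 10.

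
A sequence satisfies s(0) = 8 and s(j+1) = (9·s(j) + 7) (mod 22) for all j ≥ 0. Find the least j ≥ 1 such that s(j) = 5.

9

s(0) = 8, s(1) = 13, s(2) = 14, s(3) = 1, s(4) = 16, s(5) = 19, s(6) = 2, s(7) = 3, s(8) = 12, s(9) = 5, s(10) = 8.
The sequence repeats with period 10.
The value 5 first appears (with j ≥ 1) at s(9).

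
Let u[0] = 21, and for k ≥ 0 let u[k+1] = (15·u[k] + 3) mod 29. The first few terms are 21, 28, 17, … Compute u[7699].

Listing terms: u[0] = 21, u[1] = 28, u[2] = 17, u[3] = 26, u[4] = 16, u[5] = 11, u[6] = 23, u[7] = 0, u[8] = 3, u[9] = 19, u[10] = 27, u[11] = 2, u[12] = 4, u[13] = 5, u[14] = 20, u[15] = 13, u[16] = 24, u[17] = 15, u[18] = 25, u[19] = 1, u[20] = 18, u[21] = 12, u[22] = 9, u[23] = 22, u[24] = 14, u[25] = 10, u[26] = 8, u[27] = 7, u[28] = 21.
The sequence repeats with period 28.
So u[7699] = u[0 + ((7699-0) mod 28)] = u[27] = 7.

7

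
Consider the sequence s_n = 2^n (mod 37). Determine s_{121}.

Computing terms: s_1 = 2; s_2 = 4; s_3 = 8; s_4 = 16; s_5 = 32; s_6 = 27; s_7 = 17; s_8 = 34; s_9 = 31; s_{10} = 25; s_{11} = 13; s_{12} = 26; s_{13} = 15; s_{14} = 30; s_{15} = 23; s_{16} = 9; s_{17} = 18; s_{18} = 36; s_{19} = 35; s_{20} = 33; s_{21} = 29; s_{22} = 21; s_{23} = 5; s_{24} = 10; s_{25} = 20; s_{26} = 3; s_{27} = 6; s_{28} = 12; s_{29} = 24; s_{30} = 11; s_{31} = 22; s_{32} = 7; s_{33} = 14; s_{34} = 28; s_{35} = 19; s_{36} = 1; s_{37} = 2.
The sequence repeats with period 36.
(121 - 1) mod 36 = 12, so s_{121} = s_{13} = 15.

15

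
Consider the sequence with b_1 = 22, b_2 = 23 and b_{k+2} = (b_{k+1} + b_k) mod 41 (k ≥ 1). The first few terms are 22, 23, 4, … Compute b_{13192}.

23

We have b_1 = 22; b_2 = 23; b_3 = 4; b_4 = 27; b_5 = 31; b_6 = 17; b_7 = 7; b_8 = 24; b_9 = 31; b_{10} = 14; b_{11} = 4; b_{12} = 18; b_{13} = 22; b_{14} = 40; b_{15} = 21; b_{16} = 20; b_{17} = 0; b_{18} = 20; b_{19} = 20; b_{20} = 40; b_{21} = 19; b_{22} = 18; b_{23} = 37; b_{24} = 14; b_{25} = 10; b_{26} = 24; b_{27} = 34; b_{28} = 17; b_{29} = 10; b_{30} = 27; b_{31} = 37; b_{32} = 23; b_{33} = 19; b_{34} = 1; b_{35} = 20; b_{36} = 21; b_{37} = 0; b_{38} = 21; b_{39} = 21; b_{40} = 1; b_{41} = 22; b_{42} = 23.
The sequence repeats with period 40.
(13192 - 1) mod 40 = 31, so b_{13192} = b_{32} = 23.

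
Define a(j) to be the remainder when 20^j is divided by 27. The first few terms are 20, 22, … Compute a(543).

a(1) = 20; a(2) = 22; a(3) = 8; a(4) = 25; a(5) = 14; a(6) = 10; a(7) = 11; a(8) = 4; a(9) = 26; a(10) = 7; a(11) = 5; a(12) = 19; a(13) = 2; a(14) = 13; a(15) = 17; a(16) = 16; a(17) = 23; a(18) = 1; a(19) = 20.
Since a(19) = a(1) = 20, the sequence is periodic with period 18.
(543 - 1) mod 18 = 2, so a(543) = a(3) = 8.

8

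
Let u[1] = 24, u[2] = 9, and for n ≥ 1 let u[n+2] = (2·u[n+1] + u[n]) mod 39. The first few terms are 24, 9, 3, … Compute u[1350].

3

u[1] = 24,  u[2] = 9,  u[3] = 3,  u[4] = 15,  u[5] = 33,  u[6] = 3,  u[7] = 0,  u[8] = 3,  u[9] = 6,  u[10] = 15,  u[11] = 36,  u[12] = 9,  u[13] = 15,  u[14] = 0,  u[15] = 15,  u[16] = 30,  u[17] = 36,  u[18] = 24,  u[19] = 6,  u[20] = 36,  u[21] = 0,  u[22] = 36,  u[23] = 33,  u[24] = 24,  u[25] = 3,  u[26] = 30,  u[27] = 24,  u[28] = 0,  u[29] = 24,  u[30] = 9.
The sequence repeats with period 28.
(1350 - 1) mod 28 = 5, so u[1350] = u[6] = 3.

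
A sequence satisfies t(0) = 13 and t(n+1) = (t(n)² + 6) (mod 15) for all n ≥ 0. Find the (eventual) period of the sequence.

Listing terms: t(0) = 13,  t(1) = 10,  t(2) = 1,  t(3) = 7,  t(4) = 10.
Since t(4) = t(1) = 10, the sequence is eventually periodic: after a pre-period of length 1 it cycles with period 3.

3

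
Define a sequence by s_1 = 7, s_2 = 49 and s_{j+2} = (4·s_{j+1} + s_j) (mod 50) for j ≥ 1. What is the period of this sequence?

s_1 = 7, s_2 = 49, s_3 = 3, s_4 = 11, s_5 = 47, s_6 = 49, s_7 = 43, s_8 = 21, s_9 = 27, s_{10} = 29, s_{11} = 43, s_{12} = 1, s_{13} = 47, s_{14} = 39, s_{15} = 3, s_{16} = 1, s_{17} = 7, s_{18} = 29, s_{19} = 23, s_{20} = 21, s_{21} = 7, s_{22} = 49.
Since (s_{21}, s_{22}) = (s_1, s_2) = (7, 49) (two consecutive terms determine the rest), the sequence is periodic with period 20.

20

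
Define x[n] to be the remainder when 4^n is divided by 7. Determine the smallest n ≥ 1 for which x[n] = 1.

Computing terms: x[0] = 1; x[1] = 4; x[2] = 2; x[3] = 1.
Since x[3] = x[0] = 1, the sequence is periodic with period 3.
The value 1 next appears (with n ≥ 1) at x[3].

3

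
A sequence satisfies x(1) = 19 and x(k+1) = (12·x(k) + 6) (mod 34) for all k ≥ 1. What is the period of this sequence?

16

We have x(1) = 19,  x(2) = 30,  x(3) = 26,  x(4) = 12,  x(5) = 14,  x(6) = 4,  x(7) = 20,  x(8) = 8,  x(9) = 0,  x(10) = 6,  x(11) = 10,  x(12) = 24,  x(13) = 22,  x(14) = 32,  x(15) = 16,  x(16) = 28,  x(17) = 2,  x(18) = 30.
Since x(18) = x(2) = 30, the sequence is eventually periodic: after a pre-period of length 1 it cycles with period 16.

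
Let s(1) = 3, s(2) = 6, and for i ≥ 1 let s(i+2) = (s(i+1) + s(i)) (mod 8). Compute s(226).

3

We have s(1) = 3, s(2) = 6, s(3) = 1, s(4) = 7, s(5) = 0, s(6) = 7, s(7) = 7, s(8) = 6, s(9) = 5, s(10) = 3, s(11) = 0, s(12) = 3, s(13) = 3, s(14) = 6.
The sequence repeats with period 12.
So s(226) = s(1 + ((226-1) mod 12)) = s(10) = 3.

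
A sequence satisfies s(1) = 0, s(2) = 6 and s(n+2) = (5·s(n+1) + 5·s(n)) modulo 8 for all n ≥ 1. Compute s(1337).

We have s(1) = 0, s(2) = 6, s(3) = 6, s(4) = 4, s(5) = 2, s(6) = 6, s(7) = 0, s(8) = 6.
Since (s(7), s(8)) = (s(1), s(2)) = (0, 6) (two consecutive terms determine the rest), the sequence is periodic with period 6.
(1337 - 1) mod 6 = 4, so s(1337) = s(5) = 2.

2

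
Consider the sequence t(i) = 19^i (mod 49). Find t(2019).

48

t(0) = 1, t(1) = 19, t(2) = 18, t(3) = 48, t(4) = 30, t(5) = 31, t(6) = 1.
Since t(6) = t(0) = 1, the sequence is periodic with period 6.
(2019 - 0) mod 6 = 3, so t(2019) = t(3) = 48.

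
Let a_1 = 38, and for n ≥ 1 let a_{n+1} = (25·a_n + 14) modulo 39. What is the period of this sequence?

Computing terms: a_1 = 38; a_2 = 28; a_3 = 12; a_4 = 2; a_5 = 25; a_6 = 15; a_7 = 38.
The sequence repeats with period 6.

6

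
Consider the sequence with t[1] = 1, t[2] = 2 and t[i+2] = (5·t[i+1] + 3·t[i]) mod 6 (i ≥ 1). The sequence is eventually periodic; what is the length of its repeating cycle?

t[1] = 1; t[2] = 2; t[3] = 1; t[4] = 5; t[5] = 4; t[6] = 5; t[7] = 1; t[8] = 2.
Since (t[7], t[8]) = (t[1], t[2]) = (1, 2) (two consecutive terms determine the rest), the sequence is periodic with period 6.

6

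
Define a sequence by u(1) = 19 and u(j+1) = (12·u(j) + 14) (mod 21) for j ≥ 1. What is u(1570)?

2

Listing terms: u(1) = 19, u(2) = 11, u(3) = 20, u(4) = 2, u(5) = 17, u(6) = 8, u(7) = 5, u(8) = 11.
Since u(8) = u(2) = 11, the sequence is eventually periodic: after a pre-period of length 1 it cycles with period 6.
For j ≥ 2, u(j) depends only on (j - 2) mod 6. (1570 - 2) mod 6 = 2, so u(1570) = u(4) = 2.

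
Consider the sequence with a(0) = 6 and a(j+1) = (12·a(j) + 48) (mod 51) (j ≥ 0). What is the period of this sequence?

16

Computing terms: a(0) = 6,  a(1) = 18,  a(2) = 9,  a(3) = 3,  a(4) = 33,  a(5) = 36,  a(6) = 21,  a(7) = 45,  a(8) = 27,  a(9) = 15,  a(10) = 24,  a(11) = 30,  a(12) = 0,  a(13) = 48,  a(14) = 12,  a(15) = 39,  a(16) = 6.
The sequence repeats with period 16.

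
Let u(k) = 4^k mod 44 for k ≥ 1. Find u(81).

u(1) = 4,  u(2) = 16,  u(3) = 20,  u(4) = 36,  u(5) = 12,  u(6) = 4.
Since u(6) = u(1) = 4, the sequence is periodic with period 5.
(81 - 1) mod 5 = 0, so u(81) = u(1) = 4.

4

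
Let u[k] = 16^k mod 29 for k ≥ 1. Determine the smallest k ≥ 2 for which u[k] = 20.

6

We have u[1] = 16, u[2] = 24, u[3] = 7, u[4] = 25, u[5] = 23, u[6] = 20, u[7] = 1, u[8] = 16.
The sequence repeats with period 7.
The value 20 first appears (with k ≥ 2) at u[6].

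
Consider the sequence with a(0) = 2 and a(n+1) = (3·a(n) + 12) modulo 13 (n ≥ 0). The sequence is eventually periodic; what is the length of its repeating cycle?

We have a(0) = 2; a(1) = 5; a(2) = 1; a(3) = 2.
The sequence repeats with period 3.

3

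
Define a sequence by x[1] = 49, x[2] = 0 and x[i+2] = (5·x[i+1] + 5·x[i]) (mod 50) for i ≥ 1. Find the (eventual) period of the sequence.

3

x[1] = 49, x[2] = 0, x[3] = 45, x[4] = 25, x[5] = 0, x[6] = 25, x[7] = 25, x[8] = 0.
Since (x[7], x[8]) = (x[4], x[5]) = (25, 0) (two consecutive terms determine the rest), the sequence is eventually periodic: after a pre-period of length 3 it cycles with period 3.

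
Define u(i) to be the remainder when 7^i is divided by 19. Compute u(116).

11

Listing terms: u(0) = 1, u(1) = 7, u(2) = 11, u(3) = 1.
Since u(3) = u(0) = 1, the sequence is periodic with period 3.
(116 - 0) mod 3 = 2, so u(116) = u(2) = 11.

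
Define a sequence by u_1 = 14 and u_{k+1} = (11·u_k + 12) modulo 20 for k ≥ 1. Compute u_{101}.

u_1 = 14; u_2 = 6; u_3 = 18; u_4 = 10; u_5 = 2; u_6 = 14.
The sequence repeats with period 5.
(101 - 1) mod 5 = 0, so u_{101} = u_1 = 14.

14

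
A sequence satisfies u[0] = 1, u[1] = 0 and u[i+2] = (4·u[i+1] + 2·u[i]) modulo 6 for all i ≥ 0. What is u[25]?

0

Listing terms: u[0] = 1,  u[1] = 0,  u[2] = 2,  u[3] = 2,  u[4] = 0,  u[5] = 4,  u[6] = 4,  u[7] = 0,  u[8] = 2.
Since (u[7], u[8]) = (u[1], u[2]) = (0, 2) (two consecutive terms determine the rest), the sequence is eventually periodic: after a pre-period of length 1 it cycles with period 6.
For i ≥ 1, u[i] depends only on (i - 1) mod 6. (25 - 1) mod 6 = 0, so u[25] = u[1] = 0.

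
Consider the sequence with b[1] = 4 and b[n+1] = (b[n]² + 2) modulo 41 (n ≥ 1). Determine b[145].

We have b[1] = 4,  b[2] = 18,  b[3] = 39,  b[4] = 6,  b[5] = 38,  b[6] = 11,  b[7] = 0,  b[8] = 2,  b[9] = 6.
Since b[9] = b[4] = 6, the sequence is eventually periodic: after a pre-period of length 3 it cycles with period 5.
For n ≥ 4, b[n] depends only on (n - 4) mod 5. (145 - 4) mod 5 = 1, so b[145] = b[5] = 38.

38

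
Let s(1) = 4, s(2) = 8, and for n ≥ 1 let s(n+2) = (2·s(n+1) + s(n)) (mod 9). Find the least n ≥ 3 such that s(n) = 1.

Listing terms: s(1) = 4; s(2) = 8; s(3) = 2; s(4) = 3; s(5) = 8; s(6) = 1; s(7) = 1; s(8) = 3; s(9) = 7; s(10) = 8; s(11) = 5; s(12) = 0; s(13) = 5; s(14) = 1; s(15) = 7; s(16) = 6; s(17) = 1; s(18) = 8; s(19) = 8; s(20) = 6; s(21) = 2; s(22) = 1; s(23) = 4; s(24) = 0; s(25) = 4; s(26) = 8.
The sequence repeats with period 24.
The value 1 first appears (with n ≥ 3) at s(6).

6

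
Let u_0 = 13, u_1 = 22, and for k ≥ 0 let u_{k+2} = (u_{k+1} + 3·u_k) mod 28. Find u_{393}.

11

u_0 = 13, u_1 = 22, u_2 = 5, u_3 = 15, u_4 = 2, u_5 = 19, u_6 = 25, u_7 = 26, u_8 = 17, u_9 = 11, u_{10} = 6, u_{11} = 11, u_{12} = 1, u_{13} = 6, u_{14} = 9, u_{15} = 27, u_{16} = 26, u_{17} = 23, u_{18} = 17, u_{19} = 2, u_{20} = 25, u_{21} = 3, u_{22} = 22, u_{23} = 3, u_{24} = 13, u_{25} = 22.
Since (u_{24}, u_{25}) = (u_0, u_1) = (13, 22) (two consecutive terms determine the rest), the sequence is periodic with period 24.
(393 - 0) mod 24 = 9, so u_{393} = u_9 = 11.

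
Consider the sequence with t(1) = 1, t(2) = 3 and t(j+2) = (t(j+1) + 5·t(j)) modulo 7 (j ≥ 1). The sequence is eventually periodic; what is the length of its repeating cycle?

Listing terms: t(1) = 1, t(2) = 3, t(3) = 1, t(4) = 2, t(5) = 0, t(6) = 3, t(7) = 3, t(8) = 4, t(9) = 5, t(10) = 4, t(11) = 1, t(12) = 0, t(13) = 5, t(14) = 5, t(15) = 2, t(16) = 6, t(17) = 2, t(18) = 4, t(19) = 0, t(20) = 6, t(21) = 6, t(22) = 1, t(23) = 3.
The sequence repeats with period 21.

21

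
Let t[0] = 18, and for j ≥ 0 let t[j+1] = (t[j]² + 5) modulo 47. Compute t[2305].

Listing terms: t[0] = 18,  t[1] = 0,  t[2] = 5,  t[3] = 30,  t[4] = 12,  t[5] = 8,  t[6] = 22,  t[7] = 19,  t[8] = 37,  t[9] = 11,  t[10] = 32,  t[11] = 42,  t[12] = 30.
Since t[12] = t[3] = 30, the sequence is eventually periodic: after a pre-period of length 3 it cycles with period 9.
For j ≥ 3, t[j] depends only on (j - 3) mod 9. (2305 - 3) mod 9 = 7, so t[2305] = t[10] = 32.

32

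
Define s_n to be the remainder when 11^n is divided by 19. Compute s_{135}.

1

Listing terms: s_0 = 1,  s_1 = 11,  s_2 = 7,  s_3 = 1.
The sequence repeats with period 3.
(135 - 0) mod 3 = 0, so s_{135} = s_0 = 1.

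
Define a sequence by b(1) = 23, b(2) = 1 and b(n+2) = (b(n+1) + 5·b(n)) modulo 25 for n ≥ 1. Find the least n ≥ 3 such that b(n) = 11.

7

We have b(1) = 23,  b(2) = 1,  b(3) = 16,  b(4) = 21,  b(5) = 1,  b(6) = 6,  b(7) = 11,  b(8) = 16,  b(9) = 21.
Since (b(8), b(9)) = (b(3), b(4)) = (16, 21) (two consecutive terms determine the rest), the sequence is eventually periodic: after a pre-period of length 2 it cycles with period 5.
The value 11 first appears (with n ≥ 3) at b(7).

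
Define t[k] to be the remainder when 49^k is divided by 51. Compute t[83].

43

We have t[1] = 49,  t[2] = 4,  t[3] = 43,  t[4] = 16,  t[5] = 19,  t[6] = 13,  t[7] = 25,  t[8] = 1,  t[9] = 49.
Since t[9] = t[1] = 49, the sequence is periodic with period 8.
So t[83] = t[1 + ((83-1) mod 8)] = t[3] = 43.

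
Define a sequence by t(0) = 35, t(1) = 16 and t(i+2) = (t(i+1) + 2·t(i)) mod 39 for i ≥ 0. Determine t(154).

32

Listing terms: t(0) = 35; t(1) = 16; t(2) = 8; t(3) = 1; t(4) = 17; t(5) = 19; t(6) = 14; t(7) = 13; t(8) = 2; t(9) = 28; t(10) = 32; t(11) = 10; t(12) = 35; t(13) = 16.
Since (t(12), t(13)) = (t(0), t(1)) = (35, 16) (two consecutive terms determine the rest), the sequence is periodic with period 12.
So t(154) = t(0 + ((154-0) mod 12)) = t(10) = 32.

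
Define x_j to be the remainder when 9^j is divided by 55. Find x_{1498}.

36

Listing terms: x_1 = 9,  x_2 = 26,  x_3 = 14,  x_4 = 16,  x_5 = 34,  x_6 = 31,  x_7 = 4,  x_8 = 36,  x_9 = 49,  x_{10} = 1,  x_{11} = 9.
Since x_{11} = x_1 = 9, the sequence is periodic with period 10.
So x_{1498} = x_{1 + ((1498-1) mod 10)} = x_8 = 36.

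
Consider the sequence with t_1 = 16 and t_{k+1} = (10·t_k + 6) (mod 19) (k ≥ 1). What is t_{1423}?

Listing terms: t_1 = 16; t_2 = 14; t_3 = 13; t_4 = 3; t_5 = 17; t_6 = 5; t_7 = 18; t_8 = 15; t_9 = 4; t_{10} = 8; t_{11} = 10; t_{12} = 11; t_{13} = 2; t_{14} = 7; t_{15} = 0; t_{16} = 6; t_{17} = 9; t_{18} = 1; t_{19} = 16.
Since t_{19} = t_1 = 16, the sequence is periodic with period 18.
So t_{1423} = t_{1 + ((1423-1) mod 18)} = t_1 = 16.

16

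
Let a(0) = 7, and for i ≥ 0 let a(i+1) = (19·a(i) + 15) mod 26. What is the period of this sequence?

12

Listing terms: a(0) = 7, a(1) = 18, a(2) = 19, a(3) = 12, a(4) = 9, a(5) = 4, a(6) = 13, a(7) = 2, a(8) = 1, a(9) = 8, a(10) = 11, a(11) = 16, a(12) = 7.
The sequence repeats with period 12.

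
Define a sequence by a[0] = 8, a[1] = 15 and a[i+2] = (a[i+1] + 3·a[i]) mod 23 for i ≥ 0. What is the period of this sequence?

22

a[0] = 8,  a[1] = 15,  a[2] = 16,  a[3] = 15,  a[4] = 17,  a[5] = 16,  a[6] = 21,  a[7] = 0,  a[8] = 17,  a[9] = 17,  a[10] = 22,  a[11] = 4,  a[12] = 1,  a[13] = 13,  a[14] = 16,  a[15] = 9,  a[16] = 11,  a[17] = 15,  a[18] = 2,  a[19] = 1,  a[20] = 7,  a[21] = 10,  a[22] = 8,  a[23] = 15.
The sequence repeats with period 22.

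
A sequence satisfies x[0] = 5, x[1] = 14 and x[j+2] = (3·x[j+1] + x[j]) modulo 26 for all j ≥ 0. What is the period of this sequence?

x[0] = 5,  x[1] = 14,  x[2] = 21,  x[3] = 25,  x[4] = 18,  x[5] = 1,  x[6] = 21,  x[7] = 12,  x[8] = 5,  x[9] = 1,  x[10] = 8,  x[11] = 25,  x[12] = 5,  x[13] = 14.
Since (x[12], x[13]) = (x[0], x[1]) = (5, 14) (two consecutive terms determine the rest), the sequence is periodic with period 12.

12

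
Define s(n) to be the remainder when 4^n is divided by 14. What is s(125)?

s(1) = 4; s(2) = 2; s(3) = 8; s(4) = 4.
The sequence repeats with period 3.
So s(125) = s(1 + ((125-1) mod 3)) = s(2) = 2.

2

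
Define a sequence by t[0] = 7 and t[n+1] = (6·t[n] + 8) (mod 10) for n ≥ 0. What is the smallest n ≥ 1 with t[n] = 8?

t[0] = 7; t[1] = 0; t[2] = 8; t[3] = 6; t[4] = 4; t[5] = 2; t[6] = 0.
Since t[6] = t[1] = 0, the sequence is eventually periodic: after a pre-period of length 1 it cycles with period 5.
The value 8 first appears (with n ≥ 1) at t[2].

2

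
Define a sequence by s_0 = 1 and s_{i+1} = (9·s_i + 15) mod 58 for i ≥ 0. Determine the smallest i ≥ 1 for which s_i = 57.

Listing terms: s_0 = 1; s_1 = 24; s_2 = 57; s_3 = 6; s_4 = 11; s_5 = 56; s_6 = 55; s_7 = 46; s_8 = 23; s_9 = 48; s_{10} = 41; s_{11} = 36; s_{12} = 49; s_{13} = 50; s_{14} = 1.
The sequence repeats with period 14.
The value 57 first appears (with i ≥ 1) at s_2.

2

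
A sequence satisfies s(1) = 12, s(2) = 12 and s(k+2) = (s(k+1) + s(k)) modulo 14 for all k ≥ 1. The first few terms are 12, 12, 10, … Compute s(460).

6

We have s(1) = 12, s(2) = 12, s(3) = 10, s(4) = 8, s(5) = 4, s(6) = 12, s(7) = 2, s(8) = 0, s(9) = 2, s(10) = 2, s(11) = 4, s(12) = 6, s(13) = 10, s(14) = 2, s(15) = 12, s(16) = 0, s(17) = 12, s(18) = 12.
The sequence repeats with period 16.
So s(460) = s(1 + ((460-1) mod 16)) = s(12) = 6.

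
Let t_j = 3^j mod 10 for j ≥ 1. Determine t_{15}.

7

Listing terms: t_1 = 3,  t_2 = 9,  t_3 = 7,  t_4 = 1,  t_5 = 3.
The sequence repeats with period 4.
So t_{15} = t_{1 + ((15-1) mod 4)} = t_3 = 7.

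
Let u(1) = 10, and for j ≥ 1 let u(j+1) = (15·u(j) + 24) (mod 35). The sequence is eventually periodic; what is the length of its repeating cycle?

7

We have u(1) = 10, u(2) = 34, u(3) = 9, u(4) = 19, u(5) = 29, u(6) = 4, u(7) = 14, u(8) = 24, u(9) = 34.
Since u(9) = u(2) = 34, the sequence is eventually periodic: after a pre-period of length 1 it cycles with period 7.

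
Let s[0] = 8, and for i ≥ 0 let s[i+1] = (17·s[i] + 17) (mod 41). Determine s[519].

We have s[0] = 8; s[1] = 30; s[2] = 35; s[3] = 38; s[4] = 7; s[5] = 13; s[6] = 33; s[7] = 4; s[8] = 3; s[9] = 27; s[10] = 25; s[11] = 32; s[12] = 28; s[13] = 1; s[14] = 34; s[15] = 21; s[16] = 5; s[17] = 20; s[18] = 29; s[19] = 18; s[20] = 36; s[21] = 14; s[22] = 9; s[23] = 6; s[24] = 37; s[25] = 31; s[26] = 11; s[27] = 40; s[28] = 0; s[29] = 17; s[30] = 19; s[31] = 12; s[32] = 16; s[33] = 2; s[34] = 10; s[35] = 23; s[36] = 39; s[37] = 24; s[38] = 15; s[39] = 26; s[40] = 8.
The sequence repeats with period 40.
(519 - 0) mod 40 = 39, so s[519] = s[39] = 26.

26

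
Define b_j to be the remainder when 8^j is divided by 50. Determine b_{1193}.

38

Computing terms: b_0 = 1,  b_1 = 8,  b_2 = 14,  b_3 = 12,  b_4 = 46,  b_5 = 18,  b_6 = 44,  b_7 = 2,  b_8 = 16,  b_9 = 28,  b_{10} = 24,  b_{11} = 42,  b_{12} = 36,  b_{13} = 38,  b_{14} = 4,  b_{15} = 32,  b_{16} = 6,  b_{17} = 48,  b_{18} = 34,  b_{19} = 22,  b_{20} = 26,  b_{21} = 8.
Since b_{21} = b_1 = 8, the sequence is eventually periodic: after a pre-period of length 1 it cycles with period 20.
For j ≥ 1, b_j depends only on (j - 1) mod 20. (1193 - 1) mod 20 = 12, so b_{1193} = b_{13} = 38.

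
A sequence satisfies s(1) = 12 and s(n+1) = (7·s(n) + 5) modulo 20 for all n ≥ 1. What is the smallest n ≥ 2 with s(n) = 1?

Computing terms: s(1) = 12,  s(2) = 9,  s(3) = 8,  s(4) = 1,  s(5) = 12.
The sequence repeats with period 4.
The value 1 first appears (with n ≥ 2) at s(4).

4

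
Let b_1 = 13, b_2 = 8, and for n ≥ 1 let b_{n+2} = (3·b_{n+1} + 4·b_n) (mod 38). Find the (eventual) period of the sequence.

We have b_1 = 13, b_2 = 8, b_3 = 0, b_4 = 32, b_5 = 20, b_6 = 36, b_7 = 36, b_8 = 24, b_9 = 26, b_{10} = 22, b_{11} = 18, b_{12} = 28, b_{13} = 4, b_{14} = 10, b_{15} = 8, b_{16} = 26, b_{17} = 34, b_{18} = 16, b_{19} = 32, b_{20} = 8, b_{21} = 0.
Since (b_{20}, b_{21}) = (b_2, b_3) = (8, 0) (two consecutive terms determine the rest), the sequence is eventually periodic: after a pre-period of length 1 it cycles with period 18.

18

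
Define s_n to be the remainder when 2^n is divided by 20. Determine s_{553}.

12

s_0 = 1; s_1 = 2; s_2 = 4; s_3 = 8; s_4 = 16; s_5 = 12; s_6 = 4.
Since s_6 = s_2 = 4, the sequence is eventually periodic: after a pre-period of length 2 it cycles with period 4.
For n ≥ 2, s_n depends only on (n - 2) mod 4. (553 - 2) mod 4 = 3, so s_{553} = s_5 = 12.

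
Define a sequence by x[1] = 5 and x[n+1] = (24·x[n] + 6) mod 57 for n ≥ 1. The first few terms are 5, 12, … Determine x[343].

24

Listing terms: x[1] = 5, x[2] = 12, x[3] = 9, x[4] = 51, x[5] = 33, x[6] = 0, x[7] = 6, x[8] = 36, x[9] = 15, x[10] = 24, x[11] = 12.
Since x[11] = x[2] = 12, the sequence is eventually periodic: after a pre-period of length 1 it cycles with period 9.
For n ≥ 2, x[n] depends only on (n - 2) mod 9. (343 - 2) mod 9 = 8, so x[343] = x[10] = 24.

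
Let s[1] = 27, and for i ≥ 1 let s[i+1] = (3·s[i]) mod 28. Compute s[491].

s[1] = 27,  s[2] = 25,  s[3] = 19,  s[4] = 1,  s[5] = 3,  s[6] = 9,  s[7] = 27.
Since s[7] = s[1] = 27, the sequence is periodic with period 6.
So s[491] = s[1 + ((491-1) mod 6)] = s[5] = 3.

3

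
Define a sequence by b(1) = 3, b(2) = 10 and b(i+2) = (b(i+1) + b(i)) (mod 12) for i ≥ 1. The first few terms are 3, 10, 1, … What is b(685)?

3

We have b(1) = 3,  b(2) = 10,  b(3) = 1,  b(4) = 11,  b(5) = 0,  b(6) = 11,  b(7) = 11,  b(8) = 10,  b(9) = 9,  b(10) = 7,  b(11) = 4,  b(12) = 11,  b(13) = 3,  b(14) = 2,  b(15) = 5,  b(16) = 7,  b(17) = 0,  b(18) = 7,  b(19) = 7,  b(20) = 2,  b(21) = 9,  b(22) = 11,  b(23) = 8,  b(24) = 7,  b(25) = 3,  b(26) = 10.
Since (b(25), b(26)) = (b(1), b(2)) = (3, 10) (two consecutive terms determine the rest), the sequence is periodic with period 24.
So b(685) = b(1 + ((685-1) mod 24)) = b(13) = 3.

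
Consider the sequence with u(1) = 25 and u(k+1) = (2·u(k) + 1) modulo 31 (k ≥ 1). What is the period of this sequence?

Listing terms: u(1) = 25,  u(2) = 20,  u(3) = 10,  u(4) = 21,  u(5) = 12,  u(6) = 25.
Since u(6) = u(1) = 25, the sequence is periodic with period 5.

5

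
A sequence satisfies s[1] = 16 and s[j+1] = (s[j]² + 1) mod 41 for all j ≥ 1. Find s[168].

Computing terms: s[1] = 16,  s[2] = 11,  s[3] = 40,  s[4] = 2,  s[5] = 5,  s[6] = 26,  s[7] = 21,  s[8] = 32,  s[9] = 0,  s[10] = 1,  s[11] = 2.
Since s[11] = s[4] = 2, the sequence is eventually periodic: after a pre-period of length 3 it cycles with period 7.
For j ≥ 4, s[j] depends only on (j - 4) mod 7. (168 - 4) mod 7 = 3, so s[168] = s[7] = 21.

21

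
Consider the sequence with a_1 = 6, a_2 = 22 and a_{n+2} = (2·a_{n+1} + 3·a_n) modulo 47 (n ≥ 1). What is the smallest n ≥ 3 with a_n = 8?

Listing terms: a_1 = 6,  a_2 = 22,  a_3 = 15,  a_4 = 2,  a_5 = 2,  a_6 = 10,  a_7 = 26,  a_8 = 35,  a_9 = 7,  a_{10} = 25,  a_{11} = 24,  a_{12} = 29,  a_{13} = 36,  a_{14} = 18,  a_{15} = 3,  a_{16} = 13,  a_{17} = 35,  a_{18} = 15,  a_{19} = 41,  a_{20} = 33,  a_{21} = 1,  a_{22} = 7,  a_{23} = 17,  a_{24} = 8,  a_{25} = 20,  a_{26} = 17,  a_{27} = 0,  a_{28} = 4,  a_{29} = 8,  a_{30} = 28,  a_{31} = 33,  a_{32} = 9,  a_{33} = 23,  a_{34} = 26,  a_{35} = 27,  a_{36} = 38,  a_{37} = 16,  a_{38} = 5,  a_{39} = 11,  a_{40} = 37,  a_{41} = 13,  a_{42} = 43,  a_{43} = 31,  a_{44} = 3,  a_{45} = 5,  a_{46} = 19,  a_{47} = 6,  a_{48} = 22.
The sequence repeats with period 46.
The value 8 first appears (with n ≥ 3) at a_{24}.

24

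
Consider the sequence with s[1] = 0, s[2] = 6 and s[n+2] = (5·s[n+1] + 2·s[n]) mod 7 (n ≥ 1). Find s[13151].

Listing terms: s[1] = 0; s[2] = 6; s[3] = 2; s[4] = 1; s[5] = 2; s[6] = 5; s[7] = 1; s[8] = 1; s[9] = 0; s[10] = 2; s[11] = 3; s[12] = 5; s[13] = 3; s[14] = 4; s[15] = 5; s[16] = 5; s[17] = 0; s[18] = 3; s[19] = 1; s[20] = 4; s[21] = 1; s[22] = 6; s[23] = 4; s[24] = 4; s[25] = 0; s[26] = 1; s[27] = 5; s[28] = 6; s[29] = 5; s[30] = 2; s[31] = 6; s[32] = 6; s[33] = 0; s[34] = 5; s[35] = 4; s[36] = 2; s[37] = 4; s[38] = 3; s[39] = 2; s[40] = 2; s[41] = 0; s[42] = 4; s[43] = 6; s[44] = 3; s[45] = 6; s[46] = 1; s[47] = 3; s[48] = 3; s[49] = 0; s[50] = 6.
Since (s[49], s[50]) = (s[1], s[2]) = (0, 6) (two consecutive terms determine the rest), the sequence is periodic with period 48.
(13151 - 1) mod 48 = 46, so s[13151] = s[47] = 3.

3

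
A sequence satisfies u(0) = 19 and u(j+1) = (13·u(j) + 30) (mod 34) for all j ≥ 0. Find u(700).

Listing terms: u(0) = 19; u(1) = 5; u(2) = 27; u(3) = 7; u(4) = 19.
Since u(4) = u(0) = 19, the sequence is periodic with period 4.
(700 - 0) mod 4 = 0, so u(700) = u(0) = 19.

19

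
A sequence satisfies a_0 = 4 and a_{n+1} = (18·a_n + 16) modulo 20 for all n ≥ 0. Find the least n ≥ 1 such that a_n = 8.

We have a_0 = 4; a_1 = 8; a_2 = 0; a_3 = 16; a_4 = 4.
The sequence repeats with period 4.
The value 8 first appears (with n ≥ 1) at a_1.

1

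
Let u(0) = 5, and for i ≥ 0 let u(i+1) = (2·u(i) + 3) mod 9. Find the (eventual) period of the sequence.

6

Listing terms: u(0) = 5; u(1) = 4; u(2) = 2; u(3) = 7; u(4) = 8; u(5) = 1; u(6) = 5.
The sequence repeats with period 6.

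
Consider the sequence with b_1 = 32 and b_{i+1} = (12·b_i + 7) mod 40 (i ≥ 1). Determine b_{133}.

b_1 = 32,  b_2 = 31,  b_3 = 19,  b_4 = 35,  b_5 = 27,  b_6 = 11,  b_7 = 19.
Since b_7 = b_3 = 19, the sequence is eventually periodic: after a pre-period of length 2 it cycles with period 4.
For i ≥ 3, b_i depends only on (i - 3) mod 4. (133 - 3) mod 4 = 2, so b_{133} = b_5 = 27.

27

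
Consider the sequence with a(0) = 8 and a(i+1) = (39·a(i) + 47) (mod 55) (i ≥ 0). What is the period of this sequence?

Listing terms: a(0) = 8, a(1) = 29, a(2) = 23, a(3) = 9, a(4) = 13, a(5) = 4, a(6) = 38, a(7) = 44, a(8) = 3, a(9) = 54, a(10) = 8.
Since a(10) = a(0) = 8, the sequence is periodic with period 10.

10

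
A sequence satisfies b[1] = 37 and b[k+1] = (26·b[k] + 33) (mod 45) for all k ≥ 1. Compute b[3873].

We have b[1] = 37, b[2] = 5, b[3] = 28, b[4] = 41, b[5] = 19, b[6] = 32, b[7] = 10, b[8] = 23, b[9] = 1, b[10] = 14, b[11] = 37.
Since b[11] = b[1] = 37, the sequence is periodic with period 10.
So b[3873] = b[1 + ((3873-1) mod 10)] = b[3] = 28.

28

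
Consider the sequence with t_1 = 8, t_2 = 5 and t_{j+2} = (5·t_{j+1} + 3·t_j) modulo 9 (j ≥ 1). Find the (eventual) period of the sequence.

Computing terms: t_1 = 8; t_2 = 5; t_3 = 4; t_4 = 8; t_5 = 7; t_6 = 5; t_7 = 1; t_8 = 2; t_9 = 4; t_{10} = 8.
Since (t_9, t_{10}) = (t_3, t_4) = (4, 8) (two consecutive terms determine the rest), the sequence is eventually periodic: after a pre-period of length 2 it cycles with period 6.

6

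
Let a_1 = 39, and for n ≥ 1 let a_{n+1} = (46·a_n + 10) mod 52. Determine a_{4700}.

30

Listing terms: a_1 = 39; a_2 = 36; a_3 = 2; a_4 = 50; a_5 = 22; a_6 = 34; a_7 = 14; a_8 = 30; a_9 = 38; a_{10} = 42; a_{11} = 18; a_{12} = 6; a_{13} = 26; a_{14} = 10; a_{15} = 2.
Since a_{15} = a_3 = 2, the sequence is eventually periodic: after a pre-period of length 2 it cycles with period 12.
For n ≥ 3, a_n depends only on (n - 3) mod 12. (4700 - 3) mod 12 = 5, so a_{4700} = a_8 = 30.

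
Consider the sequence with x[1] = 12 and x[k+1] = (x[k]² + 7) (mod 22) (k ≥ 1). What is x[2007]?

16

Listing terms: x[1] = 12,  x[2] = 19,  x[3] = 16,  x[4] = 21,  x[5] = 8,  x[6] = 5,  x[7] = 10,  x[8] = 19.
Since x[8] = x[2] = 19, the sequence is eventually periodic: after a pre-period of length 1 it cycles with period 6.
For k ≥ 2, x[k] depends only on (k - 2) mod 6. (2007 - 2) mod 6 = 1, so x[2007] = x[3] = 16.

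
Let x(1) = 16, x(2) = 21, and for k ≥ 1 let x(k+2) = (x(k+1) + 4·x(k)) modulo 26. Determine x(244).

13

Listing terms: x(1) = 16; x(2) = 21; x(3) = 7; x(4) = 13; x(5) = 15; x(6) = 15; x(7) = 23; x(8) = 5; x(9) = 19; x(10) = 13; x(11) = 11; x(12) = 11; x(13) = 3; x(14) = 21; x(15) = 7.
Since (x(14), x(15)) = (x(2), x(3)) = (21, 7) (two consecutive terms determine the rest), the sequence is eventually periodic: after a pre-period of length 1 it cycles with period 12.
For k ≥ 2, x(k) depends only on (k - 2) mod 12. (244 - 2) mod 12 = 2, so x(244) = x(4) = 13.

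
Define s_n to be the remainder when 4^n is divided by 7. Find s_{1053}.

1

We have s_0 = 1, s_1 = 4, s_2 = 2, s_3 = 1.
The sequence repeats with period 3.
So s_{1053} = s_{0 + ((1053-0) mod 3)} = s_0 = 1.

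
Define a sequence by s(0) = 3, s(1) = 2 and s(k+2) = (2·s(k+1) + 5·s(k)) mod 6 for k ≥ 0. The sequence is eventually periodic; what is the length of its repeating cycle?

Listing terms: s(0) = 3,  s(1) = 2,  s(2) = 1,  s(3) = 0,  s(4) = 5,  s(5) = 4,  s(6) = 3,  s(7) = 2.
The sequence repeats with period 6.

6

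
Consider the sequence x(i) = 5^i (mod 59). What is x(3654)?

Computing terms: x(0) = 1, x(1) = 5, x(2) = 25, x(3) = 7, x(4) = 35, x(5) = 57, x(6) = 49, x(7) = 9, x(8) = 45, x(9) = 48, x(10) = 4, x(11) = 20, x(12) = 41, x(13) = 28, x(14) = 22, x(15) = 51, x(16) = 19, x(17) = 36, x(18) = 3, x(19) = 15, x(20) = 16, x(21) = 21, x(22) = 46, x(23) = 53, x(24) = 29, x(25) = 27, x(26) = 17, x(27) = 26, x(28) = 12, x(29) = 1.
The sequence repeats with period 29.
(3654 - 0) mod 29 = 0, so x(3654) = x(0) = 1.

1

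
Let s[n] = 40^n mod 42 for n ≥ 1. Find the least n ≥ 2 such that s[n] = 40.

7

We have s[1] = 40; s[2] = 4; s[3] = 34; s[4] = 16; s[5] = 10; s[6] = 22; s[7] = 40.
Since s[7] = s[1] = 40, the sequence is periodic with period 6.
The value 40 next appears (with n ≥ 2) at s[7].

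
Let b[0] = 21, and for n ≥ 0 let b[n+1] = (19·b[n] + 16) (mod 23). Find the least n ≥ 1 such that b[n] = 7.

b[0] = 21, b[1] = 1, b[2] = 12, b[3] = 14, b[4] = 6, b[5] = 15, b[6] = 2, b[7] = 8, b[8] = 7, b[9] = 11, b[10] = 18, b[11] = 13, b[12] = 10, b[13] = 22, b[14] = 20, b[15] = 5, b[16] = 19, b[17] = 9, b[18] = 3, b[19] = 4, b[20] = 0, b[21] = 16, b[22] = 21.
The sequence repeats with period 22.
The value 7 first appears (with n ≥ 1) at b[8].

8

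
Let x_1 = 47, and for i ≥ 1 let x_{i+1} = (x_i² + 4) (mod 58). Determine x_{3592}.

We have x_1 = 47; x_2 = 9; x_3 = 27; x_4 = 37; x_5 = 39; x_6 = 17; x_7 = 3; x_8 = 13; x_9 = 57; x_{10} = 5; x_{11} = 29; x_{12} = 33; x_{13} = 49; x_{14} = 27.
Since x_{14} = x_3 = 27, the sequence is eventually periodic: after a pre-period of length 2 it cycles with period 11.
For i ≥ 3, x_i depends only on (i - 3) mod 11. (3592 - 3) mod 11 = 3, so x_{3592} = x_6 = 17.

17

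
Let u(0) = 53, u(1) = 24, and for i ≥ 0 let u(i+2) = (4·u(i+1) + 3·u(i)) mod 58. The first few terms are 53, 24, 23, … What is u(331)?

16

We have u(0) = 53, u(1) = 24, u(2) = 23, u(3) = 48, u(4) = 29, u(5) = 28, u(6) = 25, u(7) = 10, u(8) = 57, u(9) = 26, u(10) = 43, u(11) = 18, u(12) = 27, u(13) = 46, u(14) = 33, u(15) = 38, u(16) = 19, u(17) = 16, u(18) = 5, u(19) = 10, u(20) = 55, u(21) = 18, u(22) = 5, u(23) = 16, u(24) = 21, u(25) = 16, u(26) = 11, u(27) = 34, u(28) = 53, u(29) = 24.
The sequence repeats with period 28.
So u(331) = u(0 + ((331-0) mod 28)) = u(23) = 16.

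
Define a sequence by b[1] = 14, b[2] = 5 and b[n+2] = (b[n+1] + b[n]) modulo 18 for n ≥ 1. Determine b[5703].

Computing terms: b[1] = 14; b[2] = 5; b[3] = 1; b[4] = 6; b[5] = 7; b[6] = 13; b[7] = 2; b[8] = 15; b[9] = 17; b[10] = 14; b[11] = 13; b[12] = 9; b[13] = 4; b[14] = 13; b[15] = 17; b[16] = 12; b[17] = 11; b[18] = 5; b[19] = 16; b[20] = 3; b[21] = 1; b[22] = 4; b[23] = 5; b[24] = 9; b[25] = 14; b[26] = 5.
The sequence repeats with period 24.
So b[5703] = b[1 + ((5703-1) mod 24)] = b[15] = 17.

17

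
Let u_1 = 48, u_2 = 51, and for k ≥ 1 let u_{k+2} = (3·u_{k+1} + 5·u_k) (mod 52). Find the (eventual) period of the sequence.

6

We have u_1 = 48; u_2 = 51; u_3 = 29; u_4 = 30; u_5 = 27; u_6 = 23; u_7 = 48; u_8 = 51.
Since (u_7, u_8) = (u_1, u_2) = (48, 51) (two consecutive terms determine the rest), the sequence is periodic with period 6.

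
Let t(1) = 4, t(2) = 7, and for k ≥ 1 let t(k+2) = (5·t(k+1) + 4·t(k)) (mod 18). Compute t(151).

15

We have t(1) = 4,  t(2) = 7,  t(3) = 15,  t(4) = 13,  t(5) = 17,  t(6) = 11,  t(7) = 15,  t(8) = 11,  t(9) = 7,  t(10) = 7,  t(11) = 9,  t(12) = 1,  t(13) = 5,  t(14) = 11,  t(15) = 3,  t(16) = 5,  t(17) = 1,  t(18) = 7,  t(19) = 3,  t(20) = 7,  t(21) = 11,  t(22) = 11,  t(23) = 9,  t(24) = 17,  t(25) = 13,  t(26) = 7,  t(27) = 15.
Since (t(26), t(27)) = (t(2), t(3)) = (7, 15) (two consecutive terms determine the rest), the sequence is eventually periodic: after a pre-period of length 1 it cycles with period 24.
For k ≥ 2, t(k) depends only on (k - 2) mod 24. (151 - 2) mod 24 = 5, so t(151) = t(7) = 15.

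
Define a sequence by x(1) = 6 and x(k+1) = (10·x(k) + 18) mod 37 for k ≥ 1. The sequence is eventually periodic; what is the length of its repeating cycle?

3

Computing terms: x(1) = 6, x(2) = 4, x(3) = 21, x(4) = 6.
The sequence repeats with period 3.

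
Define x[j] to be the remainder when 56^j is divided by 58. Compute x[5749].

Listing terms: x[1] = 56; x[2] = 4; x[3] = 50; x[4] = 16; x[5] = 26; x[6] = 6; x[7] = 46; x[8] = 24; x[9] = 10; x[10] = 38; x[11] = 40; x[12] = 36; x[13] = 44; x[14] = 28; x[15] = 2; x[16] = 54; x[17] = 8; x[18] = 42; x[19] = 32; x[20] = 52; x[21] = 12; x[22] = 34; x[23] = 48; x[24] = 20; x[25] = 18; x[26] = 22; x[27] = 14; x[28] = 30; x[29] = 56.
The sequence repeats with period 28.
So x[5749] = x[1 + ((5749-1) mod 28)] = x[9] = 10.

10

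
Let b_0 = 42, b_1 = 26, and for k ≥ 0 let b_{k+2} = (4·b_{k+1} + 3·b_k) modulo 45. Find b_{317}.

Computing terms: b_0 = 42,  b_1 = 26,  b_2 = 5,  b_3 = 8,  b_4 = 2,  b_5 = 32,  b_6 = 44,  b_7 = 2,  b_8 = 5,  b_9 = 26,  b_{10} = 29,  b_{11} = 14,  b_{12} = 8,  b_{13} = 29,  b_{14} = 5,  b_{15} = 17,  b_{16} = 38,  b_{17} = 23,  b_{18} = 26,  b_{19} = 38,  b_{20} = 5,  b_{21} = 44,  b_{22} = 11,  b_{23} = 41,  b_{24} = 17,  b_{25} = 11,  b_{26} = 5,  b_{27} = 8.
Since (b_{26}, b_{27}) = (b_2, b_3) = (5, 8) (two consecutive terms determine the rest), the sequence is eventually periodic: after a pre-period of length 2 it cycles with period 24.
For k ≥ 2, b_k depends only on (k - 2) mod 24. (317 - 2) mod 24 = 3, so b_{317} = b_5 = 32.

32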